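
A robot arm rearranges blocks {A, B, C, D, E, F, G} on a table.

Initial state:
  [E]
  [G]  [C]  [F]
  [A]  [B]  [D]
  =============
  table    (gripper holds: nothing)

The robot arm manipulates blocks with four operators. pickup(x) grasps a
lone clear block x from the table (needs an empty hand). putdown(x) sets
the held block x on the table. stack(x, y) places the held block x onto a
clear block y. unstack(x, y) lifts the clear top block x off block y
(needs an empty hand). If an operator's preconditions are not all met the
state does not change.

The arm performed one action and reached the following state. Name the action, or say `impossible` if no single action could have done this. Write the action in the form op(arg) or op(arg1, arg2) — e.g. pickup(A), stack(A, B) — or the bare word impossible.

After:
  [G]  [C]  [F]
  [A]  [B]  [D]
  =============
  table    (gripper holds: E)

unstack(E, G)

target: towers=[A/G; B/C; D/F] holding=E
     unstack(F, D) → towers=[A/G/E; B/C; D] holding=F
     unstack(E, G) → towers=[A/G; B/C; D/F] holding=E  ← match
     unstack(C, B) → towers=[A/G/E; B; D/F] holding=C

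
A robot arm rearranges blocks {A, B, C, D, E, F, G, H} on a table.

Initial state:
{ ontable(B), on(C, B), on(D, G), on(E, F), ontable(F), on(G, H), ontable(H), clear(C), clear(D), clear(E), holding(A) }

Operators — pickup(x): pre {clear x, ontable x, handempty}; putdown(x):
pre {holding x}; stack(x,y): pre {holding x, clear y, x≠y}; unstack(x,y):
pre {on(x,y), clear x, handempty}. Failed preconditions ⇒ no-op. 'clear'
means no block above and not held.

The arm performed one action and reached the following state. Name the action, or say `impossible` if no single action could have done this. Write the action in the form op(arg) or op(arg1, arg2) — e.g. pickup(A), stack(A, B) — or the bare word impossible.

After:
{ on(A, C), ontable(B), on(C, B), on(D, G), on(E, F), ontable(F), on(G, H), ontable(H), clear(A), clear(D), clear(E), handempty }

stack(A, C)

target: towers=[B/C/A; F/E; H/G/D] holding=-
        putdown(A) → towers=[A; B/C; F/E; H/G/D] holding=-
       stack(A, E) → towers=[B/C; F/E/A; H/G/D] holding=-
       stack(A, D) → towers=[B/C; F/E; H/G/D/A] holding=-
       stack(A, C) → towers=[B/C/A; F/E; H/G/D] holding=-  ← match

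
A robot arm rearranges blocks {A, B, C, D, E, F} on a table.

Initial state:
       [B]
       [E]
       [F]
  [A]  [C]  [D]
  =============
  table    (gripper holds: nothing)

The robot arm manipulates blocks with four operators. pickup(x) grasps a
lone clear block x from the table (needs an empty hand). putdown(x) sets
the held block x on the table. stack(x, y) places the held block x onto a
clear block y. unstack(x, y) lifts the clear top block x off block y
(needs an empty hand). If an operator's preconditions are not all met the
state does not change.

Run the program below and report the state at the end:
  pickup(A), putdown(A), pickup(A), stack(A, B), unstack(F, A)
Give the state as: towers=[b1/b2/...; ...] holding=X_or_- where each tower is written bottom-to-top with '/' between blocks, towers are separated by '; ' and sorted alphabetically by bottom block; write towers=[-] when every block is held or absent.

towers=[C/F/E/B/A; D] holding=-

step 1 (pickup(A)): towers=[C/F/E/B; D] holding=A
step 2 (putdown(A)): towers=[A; C/F/E/B; D] holding=-
step 3 (pickup(A)): towers=[C/F/E/B; D] holding=A
step 4 (stack(A, B)): towers=[C/F/E/B/A; D] holding=-
step 5 (unstack(F, A)) [no-op]: towers=[C/F/E/B/A; D] holding=-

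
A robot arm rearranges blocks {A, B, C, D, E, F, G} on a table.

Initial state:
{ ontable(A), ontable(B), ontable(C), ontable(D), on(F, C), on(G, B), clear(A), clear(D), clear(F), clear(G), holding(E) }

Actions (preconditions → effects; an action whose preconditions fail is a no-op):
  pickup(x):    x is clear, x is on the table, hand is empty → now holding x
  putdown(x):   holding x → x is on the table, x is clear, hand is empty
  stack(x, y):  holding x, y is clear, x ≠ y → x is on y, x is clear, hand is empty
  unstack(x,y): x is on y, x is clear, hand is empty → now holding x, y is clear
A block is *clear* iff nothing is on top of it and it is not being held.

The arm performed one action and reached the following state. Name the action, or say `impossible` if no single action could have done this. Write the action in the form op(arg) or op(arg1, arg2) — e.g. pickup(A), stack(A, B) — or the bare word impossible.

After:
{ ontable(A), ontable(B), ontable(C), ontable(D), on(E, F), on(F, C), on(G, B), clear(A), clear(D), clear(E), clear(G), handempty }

stack(E, F)

target: towers=[A; B/G; C/F/E; D] holding=-
        putdown(E) → towers=[A; B/G; C/F; D; E] holding=-
       stack(E, F) → towers=[A; B/G; C/F/E; D] holding=-  ← match
       stack(E, G) → towers=[A; B/G/E; C/F; D] holding=-
       stack(E, D) → towers=[A; B/G; C/F; D/E] holding=-
       stack(E, A) → towers=[A/E; B/G; C/F; D] holding=-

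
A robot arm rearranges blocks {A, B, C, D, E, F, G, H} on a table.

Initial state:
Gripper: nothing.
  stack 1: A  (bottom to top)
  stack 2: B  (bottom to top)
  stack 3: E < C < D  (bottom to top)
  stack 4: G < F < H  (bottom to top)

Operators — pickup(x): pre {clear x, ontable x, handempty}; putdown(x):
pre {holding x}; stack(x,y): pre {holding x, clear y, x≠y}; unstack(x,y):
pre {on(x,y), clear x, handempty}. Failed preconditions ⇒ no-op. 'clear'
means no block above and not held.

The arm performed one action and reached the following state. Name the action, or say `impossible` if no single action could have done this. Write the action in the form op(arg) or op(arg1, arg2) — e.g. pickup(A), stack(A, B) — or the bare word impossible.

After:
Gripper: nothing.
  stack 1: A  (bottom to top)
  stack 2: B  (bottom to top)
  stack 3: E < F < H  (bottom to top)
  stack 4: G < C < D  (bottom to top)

impossible

target: towers=[A; B; E/F/H; G/C/D] holding=-
         pickup(A) → towers=[B; E/C/D; G/F/H] holding=A
     unstack(H, F) → towers=[A; B; E/C/D; G/F] holding=H
         pickup(B) → towers=[A; E/C/D; G/F/H] holding=B
     unstack(D, C) → towers=[A; B; E/C; G/F/H] holding=D
none of the 4 applicable actions match → impossible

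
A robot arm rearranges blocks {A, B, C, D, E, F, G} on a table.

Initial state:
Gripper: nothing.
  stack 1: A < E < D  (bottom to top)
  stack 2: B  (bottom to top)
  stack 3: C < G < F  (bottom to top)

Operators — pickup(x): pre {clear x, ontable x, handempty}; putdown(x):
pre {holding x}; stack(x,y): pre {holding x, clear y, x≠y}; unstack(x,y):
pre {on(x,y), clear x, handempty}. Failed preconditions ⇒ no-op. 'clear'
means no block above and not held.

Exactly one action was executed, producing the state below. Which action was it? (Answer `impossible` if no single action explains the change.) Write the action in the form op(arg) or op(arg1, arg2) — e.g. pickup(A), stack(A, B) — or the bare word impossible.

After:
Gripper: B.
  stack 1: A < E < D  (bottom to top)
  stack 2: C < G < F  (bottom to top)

pickup(B)

target: towers=[A/E/D; C/G/F] holding=B
         pickup(B) → towers=[A/E/D; C/G/F] holding=B  ← match
     unstack(F, G) → towers=[A/E/D; B; C/G] holding=F
     unstack(D, E) → towers=[A/E; B; C/G/F] holding=D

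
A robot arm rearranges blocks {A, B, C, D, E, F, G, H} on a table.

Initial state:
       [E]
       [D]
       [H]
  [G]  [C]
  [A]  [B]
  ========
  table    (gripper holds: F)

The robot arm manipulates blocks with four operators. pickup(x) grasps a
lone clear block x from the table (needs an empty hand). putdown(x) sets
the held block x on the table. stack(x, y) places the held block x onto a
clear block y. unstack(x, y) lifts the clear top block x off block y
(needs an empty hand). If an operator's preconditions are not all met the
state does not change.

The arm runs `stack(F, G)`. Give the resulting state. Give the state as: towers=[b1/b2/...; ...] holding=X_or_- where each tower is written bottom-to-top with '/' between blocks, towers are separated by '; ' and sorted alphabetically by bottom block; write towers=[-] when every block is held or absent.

towers=[A/G/F; B/C/H/D/E] holding=-

before: towers=[A/G; B/C/H/D/E] holding=F
pre[stack(F, G)]: holding(F) ok, clear(G) ok, F≠G ok
all met → apply stack(F, G)
after:  towers=[A/G/F; B/C/H/D/E] holding=-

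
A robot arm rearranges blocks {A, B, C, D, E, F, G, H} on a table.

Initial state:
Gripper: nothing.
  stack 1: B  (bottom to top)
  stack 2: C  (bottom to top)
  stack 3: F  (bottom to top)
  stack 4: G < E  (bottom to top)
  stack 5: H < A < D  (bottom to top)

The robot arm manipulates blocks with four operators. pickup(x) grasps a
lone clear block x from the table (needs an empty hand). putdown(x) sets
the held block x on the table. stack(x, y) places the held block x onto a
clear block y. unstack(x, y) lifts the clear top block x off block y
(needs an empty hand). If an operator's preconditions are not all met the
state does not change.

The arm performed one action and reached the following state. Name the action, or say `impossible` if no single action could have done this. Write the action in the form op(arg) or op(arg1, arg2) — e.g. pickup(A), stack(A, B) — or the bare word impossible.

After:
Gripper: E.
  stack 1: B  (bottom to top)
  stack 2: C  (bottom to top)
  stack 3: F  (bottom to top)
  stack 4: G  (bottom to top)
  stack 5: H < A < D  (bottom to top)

unstack(E, G)

target: towers=[B; C; F; G; H/A/D] holding=E
     unstack(E, G) → towers=[B; C; F; G; H/A/D] holding=E  ← match
         pickup(B) → towers=[C; F; G/E; H/A/D] holding=B
         pickup(F) → towers=[B; C; G/E; H/A/D] holding=F
     unstack(D, A) → towers=[B; C; F; G/E; H/A] holding=D
         pickup(C) → towers=[B; F; G/E; H/A/D] holding=C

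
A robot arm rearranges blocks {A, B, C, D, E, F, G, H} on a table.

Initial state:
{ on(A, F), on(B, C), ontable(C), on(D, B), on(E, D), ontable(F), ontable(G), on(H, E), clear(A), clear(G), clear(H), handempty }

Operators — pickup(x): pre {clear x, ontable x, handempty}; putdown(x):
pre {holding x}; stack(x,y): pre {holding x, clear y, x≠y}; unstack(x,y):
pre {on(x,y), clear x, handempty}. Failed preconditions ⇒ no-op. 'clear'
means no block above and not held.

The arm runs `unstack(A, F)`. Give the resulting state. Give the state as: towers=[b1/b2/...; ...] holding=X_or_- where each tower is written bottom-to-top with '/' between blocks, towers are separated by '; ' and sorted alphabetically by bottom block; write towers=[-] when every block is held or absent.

towers=[C/B/D/E/H; F; G] holding=A

before: towers=[C/B/D/E/H; F/A; G] holding=-
pre[unstack(A, F)]: on(A,F) ok, clear(A) ok, handempty ok
all met → apply unstack(A, F)
after:  towers=[C/B/D/E/H; F; G] holding=A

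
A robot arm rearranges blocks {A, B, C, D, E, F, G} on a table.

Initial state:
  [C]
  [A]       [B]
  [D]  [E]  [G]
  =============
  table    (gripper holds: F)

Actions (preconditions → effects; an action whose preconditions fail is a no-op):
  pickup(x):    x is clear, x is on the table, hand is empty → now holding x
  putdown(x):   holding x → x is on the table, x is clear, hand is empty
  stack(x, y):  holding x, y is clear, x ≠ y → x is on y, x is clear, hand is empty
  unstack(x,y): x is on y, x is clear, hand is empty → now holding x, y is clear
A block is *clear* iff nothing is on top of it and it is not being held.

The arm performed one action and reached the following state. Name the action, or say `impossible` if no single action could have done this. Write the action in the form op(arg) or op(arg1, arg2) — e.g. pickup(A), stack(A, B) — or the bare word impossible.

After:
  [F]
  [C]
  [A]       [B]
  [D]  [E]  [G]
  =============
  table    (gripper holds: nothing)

stack(F, C)

target: towers=[D/A/C/F; E; G/B] holding=-
        putdown(F) → towers=[D/A/C; E; F; G/B] holding=-
       stack(F, B) → towers=[D/A/C; E; G/B/F] holding=-
       stack(F, E) → towers=[D/A/C; E/F; G/B] holding=-
       stack(F, C) → towers=[D/A/C/F; E; G/B] holding=-  ← match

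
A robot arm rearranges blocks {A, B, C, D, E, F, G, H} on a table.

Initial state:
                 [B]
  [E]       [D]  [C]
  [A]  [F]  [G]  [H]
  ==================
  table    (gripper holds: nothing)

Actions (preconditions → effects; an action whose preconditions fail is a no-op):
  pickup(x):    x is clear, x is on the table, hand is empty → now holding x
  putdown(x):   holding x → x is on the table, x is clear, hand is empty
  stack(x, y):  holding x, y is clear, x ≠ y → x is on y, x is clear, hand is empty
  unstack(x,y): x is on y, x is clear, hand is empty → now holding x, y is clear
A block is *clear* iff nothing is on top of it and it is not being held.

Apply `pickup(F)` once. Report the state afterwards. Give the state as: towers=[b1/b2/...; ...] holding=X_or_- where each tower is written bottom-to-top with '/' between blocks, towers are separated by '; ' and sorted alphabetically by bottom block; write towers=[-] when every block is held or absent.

before: towers=[A/E; F; G/D; H/C/B] holding=-
pre[pickup(F)]: clear(F) ok, ontable(F) ok, handempty ok
all met → apply pickup(F)
after:  towers=[A/E; G/D; H/C/B] holding=F

towers=[A/E; G/D; H/C/B] holding=F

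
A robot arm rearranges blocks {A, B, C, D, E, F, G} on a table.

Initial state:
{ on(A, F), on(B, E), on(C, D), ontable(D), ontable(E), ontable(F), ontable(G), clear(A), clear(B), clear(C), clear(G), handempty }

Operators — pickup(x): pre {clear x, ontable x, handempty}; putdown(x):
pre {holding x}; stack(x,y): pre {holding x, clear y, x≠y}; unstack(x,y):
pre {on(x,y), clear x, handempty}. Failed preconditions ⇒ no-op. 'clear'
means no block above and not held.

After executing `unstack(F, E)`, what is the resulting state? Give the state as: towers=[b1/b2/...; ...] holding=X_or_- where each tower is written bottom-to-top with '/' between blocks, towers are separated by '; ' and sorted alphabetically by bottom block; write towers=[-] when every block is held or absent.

before: towers=[D/C; E/B; F/A; G] holding=-
pre[unstack(F, E)]: on(F,E) fail, clear(F) fail, handempty ok
on(F,E), clear(F) unmet → unstack(F, E) is a no-op
after:  towers=[D/C; E/B; F/A; G] holding=-

towers=[D/C; E/B; F/A; G] holding=-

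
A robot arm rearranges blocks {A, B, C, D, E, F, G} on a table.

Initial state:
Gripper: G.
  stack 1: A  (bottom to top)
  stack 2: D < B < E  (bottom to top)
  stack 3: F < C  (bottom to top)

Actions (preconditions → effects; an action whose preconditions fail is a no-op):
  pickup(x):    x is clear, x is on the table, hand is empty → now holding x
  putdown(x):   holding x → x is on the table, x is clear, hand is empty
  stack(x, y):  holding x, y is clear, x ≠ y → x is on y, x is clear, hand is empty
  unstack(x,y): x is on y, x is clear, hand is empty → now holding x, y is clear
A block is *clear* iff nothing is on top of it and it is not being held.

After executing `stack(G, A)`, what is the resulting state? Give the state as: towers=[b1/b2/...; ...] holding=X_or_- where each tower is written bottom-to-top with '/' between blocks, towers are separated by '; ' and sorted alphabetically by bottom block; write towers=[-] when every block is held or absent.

before: towers=[A; D/B/E; F/C] holding=G
pre[stack(G, A)]: holding(G) yes, clear(A) yes, G≠A yes
all met → apply stack(G, A)
after:  towers=[A/G; D/B/E; F/C] holding=-

towers=[A/G; D/B/E; F/C] holding=-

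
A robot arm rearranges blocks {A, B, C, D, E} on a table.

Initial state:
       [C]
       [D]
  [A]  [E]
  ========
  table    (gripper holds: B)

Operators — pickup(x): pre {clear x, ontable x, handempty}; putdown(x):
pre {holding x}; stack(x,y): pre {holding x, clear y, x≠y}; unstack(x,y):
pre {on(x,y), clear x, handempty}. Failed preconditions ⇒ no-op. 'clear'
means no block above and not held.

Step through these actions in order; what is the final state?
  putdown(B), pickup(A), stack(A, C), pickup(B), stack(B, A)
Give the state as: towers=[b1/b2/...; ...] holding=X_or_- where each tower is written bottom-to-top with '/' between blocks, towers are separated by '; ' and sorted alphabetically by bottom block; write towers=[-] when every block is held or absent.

step 1 (putdown(B)): towers=[A; B; E/D/C] holding=-
step 2 (pickup(A)): towers=[B; E/D/C] holding=A
step 3 (stack(A, C)): towers=[B; E/D/C/A] holding=-
step 4 (pickup(B)): towers=[E/D/C/A] holding=B
step 5 (stack(B, A)): towers=[E/D/C/A/B] holding=-

towers=[E/D/C/A/B] holding=-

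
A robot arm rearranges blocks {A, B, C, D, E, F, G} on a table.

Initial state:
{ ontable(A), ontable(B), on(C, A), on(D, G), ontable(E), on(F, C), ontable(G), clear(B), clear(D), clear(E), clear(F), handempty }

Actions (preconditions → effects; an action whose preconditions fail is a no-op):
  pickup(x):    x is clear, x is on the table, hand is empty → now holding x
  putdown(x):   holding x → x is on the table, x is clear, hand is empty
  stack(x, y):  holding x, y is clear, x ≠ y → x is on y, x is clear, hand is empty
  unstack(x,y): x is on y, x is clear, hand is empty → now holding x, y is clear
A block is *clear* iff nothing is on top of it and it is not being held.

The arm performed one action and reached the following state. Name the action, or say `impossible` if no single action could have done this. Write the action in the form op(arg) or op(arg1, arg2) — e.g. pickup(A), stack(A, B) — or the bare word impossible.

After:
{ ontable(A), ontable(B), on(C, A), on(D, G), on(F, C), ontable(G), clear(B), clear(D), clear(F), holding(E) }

target: towers=[A/C/F; B; G/D] holding=E
         pickup(B) → towers=[A/C/F; E; G/D] holding=B
     unstack(F, C) → towers=[A/C; B; E; G/D] holding=F
     unstack(D, G) → towers=[A/C/F; B; E; G] holding=D
         pickup(E) → towers=[A/C/F; B; G/D] holding=E  ← match

pickup(E)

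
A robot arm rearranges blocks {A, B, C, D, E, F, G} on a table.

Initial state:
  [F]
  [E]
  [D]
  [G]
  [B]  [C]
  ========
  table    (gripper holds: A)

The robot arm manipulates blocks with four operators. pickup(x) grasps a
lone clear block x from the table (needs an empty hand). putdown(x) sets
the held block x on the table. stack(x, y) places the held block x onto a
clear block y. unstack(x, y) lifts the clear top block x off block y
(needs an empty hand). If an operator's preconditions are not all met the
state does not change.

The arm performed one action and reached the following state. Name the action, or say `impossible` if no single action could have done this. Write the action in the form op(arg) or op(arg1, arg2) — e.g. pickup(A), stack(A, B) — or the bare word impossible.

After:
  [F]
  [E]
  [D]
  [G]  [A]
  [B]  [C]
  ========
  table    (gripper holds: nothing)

target: towers=[B/G/D/E/F; C/A] holding=-
        putdown(A) → towers=[A; B/G/D/E/F; C] holding=-
       stack(A, F) → towers=[B/G/D/E/F/A; C] holding=-
       stack(A, C) → towers=[B/G/D/E/F; C/A] holding=-  ← match

stack(A, C)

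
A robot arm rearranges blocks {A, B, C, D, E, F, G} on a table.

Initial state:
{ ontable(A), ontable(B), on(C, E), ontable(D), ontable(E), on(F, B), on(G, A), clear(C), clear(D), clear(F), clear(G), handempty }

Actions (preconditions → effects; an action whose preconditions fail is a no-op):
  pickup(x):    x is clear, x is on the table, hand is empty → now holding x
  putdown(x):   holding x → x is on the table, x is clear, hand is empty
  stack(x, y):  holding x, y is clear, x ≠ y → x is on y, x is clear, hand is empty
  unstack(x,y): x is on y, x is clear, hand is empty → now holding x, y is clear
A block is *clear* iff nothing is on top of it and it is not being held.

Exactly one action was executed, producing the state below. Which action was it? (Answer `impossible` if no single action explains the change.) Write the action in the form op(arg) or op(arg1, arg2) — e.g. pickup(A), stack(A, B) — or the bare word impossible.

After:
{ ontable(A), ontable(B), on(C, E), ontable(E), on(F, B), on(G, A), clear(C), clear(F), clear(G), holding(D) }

target: towers=[A/G; B/F; E/C] holding=D
     unstack(F, B) → towers=[A/G; B; D; E/C] holding=F
     unstack(G, A) → towers=[A; B/F; D; E/C] holding=G
         pickup(D) → towers=[A/G; B/F; E/C] holding=D  ← match
     unstack(C, E) → towers=[A/G; B/F; D; E] holding=C

pickup(D)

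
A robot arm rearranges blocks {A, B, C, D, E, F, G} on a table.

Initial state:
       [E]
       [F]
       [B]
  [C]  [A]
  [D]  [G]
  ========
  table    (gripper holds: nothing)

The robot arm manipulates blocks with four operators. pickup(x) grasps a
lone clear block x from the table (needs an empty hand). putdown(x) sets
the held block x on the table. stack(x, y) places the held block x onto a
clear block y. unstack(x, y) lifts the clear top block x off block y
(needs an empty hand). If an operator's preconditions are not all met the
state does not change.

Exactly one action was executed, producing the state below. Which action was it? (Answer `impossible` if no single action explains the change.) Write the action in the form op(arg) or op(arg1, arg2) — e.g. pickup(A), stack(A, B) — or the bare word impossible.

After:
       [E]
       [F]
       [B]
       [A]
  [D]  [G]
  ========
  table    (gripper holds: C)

unstack(C, D)

target: towers=[D; G/A/B/F/E] holding=C
     unstack(E, F) → towers=[D/C; G/A/B/F] holding=E
     unstack(C, D) → towers=[D; G/A/B/F/E] holding=C  ← match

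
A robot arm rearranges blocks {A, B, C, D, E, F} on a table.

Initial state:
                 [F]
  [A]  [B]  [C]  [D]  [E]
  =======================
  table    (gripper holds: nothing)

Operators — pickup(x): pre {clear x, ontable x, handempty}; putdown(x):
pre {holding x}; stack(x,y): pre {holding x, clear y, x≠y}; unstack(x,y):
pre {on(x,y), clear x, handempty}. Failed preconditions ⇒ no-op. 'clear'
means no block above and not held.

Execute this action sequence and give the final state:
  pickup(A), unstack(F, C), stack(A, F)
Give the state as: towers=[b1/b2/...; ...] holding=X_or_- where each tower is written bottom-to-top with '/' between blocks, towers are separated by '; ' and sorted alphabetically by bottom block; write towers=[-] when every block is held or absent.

step 1 (pickup(A)): towers=[B; C; D/F; E] holding=A
step 2 (unstack(F, C)) [no-op]: towers=[B; C; D/F; E] holding=A
step 3 (stack(A, F)): towers=[B; C; D/F/A; E] holding=-

towers=[B; C; D/F/A; E] holding=-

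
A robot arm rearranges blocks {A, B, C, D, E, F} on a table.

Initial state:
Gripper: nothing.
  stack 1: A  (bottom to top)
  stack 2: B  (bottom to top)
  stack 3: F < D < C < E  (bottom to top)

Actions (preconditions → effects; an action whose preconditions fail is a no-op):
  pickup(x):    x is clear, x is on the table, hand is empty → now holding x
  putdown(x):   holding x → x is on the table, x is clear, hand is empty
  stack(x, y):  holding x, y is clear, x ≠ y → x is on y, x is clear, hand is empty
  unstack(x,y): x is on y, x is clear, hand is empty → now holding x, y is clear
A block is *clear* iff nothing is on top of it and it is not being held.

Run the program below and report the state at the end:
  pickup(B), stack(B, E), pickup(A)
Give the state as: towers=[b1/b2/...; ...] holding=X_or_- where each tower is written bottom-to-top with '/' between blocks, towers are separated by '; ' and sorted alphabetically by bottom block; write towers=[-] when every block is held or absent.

towers=[F/D/C/E/B] holding=A

step 1 (pickup(B)): towers=[A; F/D/C/E] holding=B
step 2 (stack(B, E)): towers=[A; F/D/C/E/B] holding=-
step 3 (pickup(A)): towers=[F/D/C/E/B] holding=A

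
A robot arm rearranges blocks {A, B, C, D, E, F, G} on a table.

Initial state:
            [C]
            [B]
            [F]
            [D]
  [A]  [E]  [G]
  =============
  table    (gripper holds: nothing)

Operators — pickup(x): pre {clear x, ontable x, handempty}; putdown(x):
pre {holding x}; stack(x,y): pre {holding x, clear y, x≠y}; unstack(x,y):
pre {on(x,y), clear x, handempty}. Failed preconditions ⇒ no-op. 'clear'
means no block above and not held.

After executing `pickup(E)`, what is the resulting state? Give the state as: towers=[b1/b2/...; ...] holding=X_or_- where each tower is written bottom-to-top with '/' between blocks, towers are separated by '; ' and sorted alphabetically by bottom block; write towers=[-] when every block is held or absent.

towers=[A; G/D/F/B/C] holding=E

before: towers=[A; E; G/D/F/B/C] holding=-
pre[pickup(E)]: clear(E) ✓, ontable(E) ✓, handempty ✓
all met → apply pickup(E)
after:  towers=[A; G/D/F/B/C] holding=E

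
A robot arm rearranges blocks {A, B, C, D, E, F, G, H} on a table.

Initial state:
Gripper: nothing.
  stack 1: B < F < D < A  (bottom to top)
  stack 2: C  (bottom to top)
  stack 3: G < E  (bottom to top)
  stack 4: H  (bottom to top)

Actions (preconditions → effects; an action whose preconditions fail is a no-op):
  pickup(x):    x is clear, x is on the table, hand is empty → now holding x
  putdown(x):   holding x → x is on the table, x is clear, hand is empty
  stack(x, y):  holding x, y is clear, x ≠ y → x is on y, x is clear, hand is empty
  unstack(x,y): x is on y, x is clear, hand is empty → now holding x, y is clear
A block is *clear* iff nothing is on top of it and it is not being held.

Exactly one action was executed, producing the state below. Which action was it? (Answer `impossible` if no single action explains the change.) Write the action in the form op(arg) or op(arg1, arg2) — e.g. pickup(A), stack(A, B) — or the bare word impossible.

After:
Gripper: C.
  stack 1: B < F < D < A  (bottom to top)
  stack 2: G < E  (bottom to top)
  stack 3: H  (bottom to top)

pickup(C)

target: towers=[B/F/D/A; G/E; H] holding=C
     unstack(A, D) → towers=[B/F/D; C; G/E; H] holding=A
     unstack(E, G) → towers=[B/F/D/A; C; G; H] holding=E
         pickup(H) → towers=[B/F/D/A; C; G/E] holding=H
         pickup(C) → towers=[B/F/D/A; G/E; H] holding=C  ← match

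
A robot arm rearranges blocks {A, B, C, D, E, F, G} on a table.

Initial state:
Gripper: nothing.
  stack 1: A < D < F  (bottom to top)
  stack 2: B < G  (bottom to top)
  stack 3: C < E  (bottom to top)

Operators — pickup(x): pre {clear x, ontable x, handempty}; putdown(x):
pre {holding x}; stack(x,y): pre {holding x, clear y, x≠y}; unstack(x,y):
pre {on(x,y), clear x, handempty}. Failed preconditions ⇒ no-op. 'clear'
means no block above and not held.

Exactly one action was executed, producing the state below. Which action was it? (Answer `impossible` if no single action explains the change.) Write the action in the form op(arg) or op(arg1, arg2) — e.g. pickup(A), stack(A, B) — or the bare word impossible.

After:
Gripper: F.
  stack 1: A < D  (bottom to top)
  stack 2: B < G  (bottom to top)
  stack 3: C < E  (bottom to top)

target: towers=[A/D; B/G; C/E] holding=F
     unstack(F, D) → towers=[A/D; B/G; C/E] holding=F  ← match
     unstack(G, B) → towers=[A/D/F; B; C/E] holding=G
     unstack(E, C) → towers=[A/D/F; B/G; C] holding=E

unstack(F, D)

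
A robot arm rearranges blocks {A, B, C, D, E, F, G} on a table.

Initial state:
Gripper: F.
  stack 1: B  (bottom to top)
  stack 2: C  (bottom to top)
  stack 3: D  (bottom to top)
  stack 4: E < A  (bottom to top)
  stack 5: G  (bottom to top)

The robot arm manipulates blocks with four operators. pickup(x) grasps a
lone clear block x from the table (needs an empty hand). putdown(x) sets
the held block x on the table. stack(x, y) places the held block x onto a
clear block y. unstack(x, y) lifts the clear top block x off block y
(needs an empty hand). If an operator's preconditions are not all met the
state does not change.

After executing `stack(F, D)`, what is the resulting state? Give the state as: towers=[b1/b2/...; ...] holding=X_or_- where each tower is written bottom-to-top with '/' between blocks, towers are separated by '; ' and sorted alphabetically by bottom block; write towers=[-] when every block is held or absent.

towers=[B; C; D/F; E/A; G] holding=-

before: towers=[B; C; D; E/A; G] holding=F
pre[stack(F, D)]: holding(F) ✓, clear(D) ✓, F≠D ✓
all met → apply stack(F, D)
after:  towers=[B; C; D/F; E/A; G] holding=-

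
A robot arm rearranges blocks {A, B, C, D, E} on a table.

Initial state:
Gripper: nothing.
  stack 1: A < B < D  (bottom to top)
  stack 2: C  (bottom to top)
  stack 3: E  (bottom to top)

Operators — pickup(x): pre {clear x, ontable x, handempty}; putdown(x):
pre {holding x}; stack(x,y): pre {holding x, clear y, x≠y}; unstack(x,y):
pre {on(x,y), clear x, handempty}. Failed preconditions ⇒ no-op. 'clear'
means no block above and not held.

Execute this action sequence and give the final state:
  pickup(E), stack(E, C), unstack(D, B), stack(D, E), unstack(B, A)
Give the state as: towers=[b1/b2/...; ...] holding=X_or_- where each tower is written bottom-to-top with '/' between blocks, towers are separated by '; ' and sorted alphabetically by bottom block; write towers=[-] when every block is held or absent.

step 1 (pickup(E)): towers=[A/B/D; C] holding=E
step 2 (stack(E, C)): towers=[A/B/D; C/E] holding=-
step 3 (unstack(D, B)): towers=[A/B; C/E] holding=D
step 4 (stack(D, E)): towers=[A/B; C/E/D] holding=-
step 5 (unstack(B, A)): towers=[A; C/E/D] holding=B

towers=[A; C/E/D] holding=B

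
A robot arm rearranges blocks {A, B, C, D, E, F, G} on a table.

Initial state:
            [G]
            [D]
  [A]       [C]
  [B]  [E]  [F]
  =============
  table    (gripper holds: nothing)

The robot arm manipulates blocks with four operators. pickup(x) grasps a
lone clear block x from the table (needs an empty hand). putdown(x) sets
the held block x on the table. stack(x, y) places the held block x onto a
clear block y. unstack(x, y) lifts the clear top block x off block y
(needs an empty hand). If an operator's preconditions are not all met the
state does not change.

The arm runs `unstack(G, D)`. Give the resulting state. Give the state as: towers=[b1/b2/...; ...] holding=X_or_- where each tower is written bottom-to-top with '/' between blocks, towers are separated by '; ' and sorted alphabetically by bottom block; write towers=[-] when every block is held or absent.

before: towers=[B/A; E; F/C/D/G] holding=-
pre[unstack(G, D)]: on(G,D) yes, clear(G) yes, handempty yes
all met → apply unstack(G, D)
after:  towers=[B/A; E; F/C/D] holding=G

towers=[B/A; E; F/C/D] holding=G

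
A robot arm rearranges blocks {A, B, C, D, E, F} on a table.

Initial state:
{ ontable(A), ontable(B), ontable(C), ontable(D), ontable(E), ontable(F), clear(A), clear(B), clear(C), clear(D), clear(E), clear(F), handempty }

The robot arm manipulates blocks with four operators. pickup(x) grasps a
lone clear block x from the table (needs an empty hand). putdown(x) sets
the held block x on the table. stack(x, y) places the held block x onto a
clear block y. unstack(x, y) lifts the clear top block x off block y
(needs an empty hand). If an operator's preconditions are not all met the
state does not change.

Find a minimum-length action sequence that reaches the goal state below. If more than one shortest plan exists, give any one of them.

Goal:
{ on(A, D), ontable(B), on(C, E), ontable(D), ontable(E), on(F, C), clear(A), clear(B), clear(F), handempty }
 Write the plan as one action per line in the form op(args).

step 1 (pickup(A)): towers=[B; C; D; E; F] holding=A
step 2 (stack(A, D)): towers=[B; C; D/A; E; F] holding=-
step 3 (pickup(C)): towers=[B; D/A; E; F] holding=C
step 4 (stack(C, E)): towers=[B; D/A; E/C; F] holding=-
step 5 (pickup(F)): towers=[B; D/A; E/C] holding=F
step 6 (stack(F, C)): towers=[B; D/A; E/C/F] holding=-
goal check: towers=[B; D/A; E/C/F] holding=- — reached (length 6, optimal by BFS)

pickup(A)
stack(A, D)
pickup(C)
stack(C, E)
pickup(F)
stack(F, C)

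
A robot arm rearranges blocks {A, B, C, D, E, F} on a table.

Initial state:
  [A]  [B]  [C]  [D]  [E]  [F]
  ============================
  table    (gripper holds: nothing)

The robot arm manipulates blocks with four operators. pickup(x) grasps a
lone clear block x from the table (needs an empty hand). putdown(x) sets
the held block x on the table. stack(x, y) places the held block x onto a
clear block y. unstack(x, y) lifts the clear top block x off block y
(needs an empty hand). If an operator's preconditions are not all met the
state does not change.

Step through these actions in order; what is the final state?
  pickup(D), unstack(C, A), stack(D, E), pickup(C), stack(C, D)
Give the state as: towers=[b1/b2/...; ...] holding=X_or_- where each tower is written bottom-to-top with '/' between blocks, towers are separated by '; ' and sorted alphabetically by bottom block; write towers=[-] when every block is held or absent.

towers=[A; B; E/D/C; F] holding=-

step 1 (pickup(D)): towers=[A; B; C; E; F] holding=D
step 2 (unstack(C, A)) [no-op]: towers=[A; B; C; E; F] holding=D
step 3 (stack(D, E)): towers=[A; B; C; E/D; F] holding=-
step 4 (pickup(C)): towers=[A; B; E/D; F] holding=C
step 5 (stack(C, D)): towers=[A; B; E/D/C; F] holding=-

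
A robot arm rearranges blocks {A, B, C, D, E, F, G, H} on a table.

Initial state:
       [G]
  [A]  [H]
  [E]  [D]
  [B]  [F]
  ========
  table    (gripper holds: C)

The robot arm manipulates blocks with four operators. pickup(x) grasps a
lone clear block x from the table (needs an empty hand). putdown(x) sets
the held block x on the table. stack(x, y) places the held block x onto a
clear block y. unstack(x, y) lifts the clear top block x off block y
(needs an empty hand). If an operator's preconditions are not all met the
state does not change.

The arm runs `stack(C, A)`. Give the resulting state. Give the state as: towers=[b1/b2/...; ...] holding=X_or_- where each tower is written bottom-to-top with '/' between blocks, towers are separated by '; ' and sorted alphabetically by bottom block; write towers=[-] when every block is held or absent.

before: towers=[B/E/A; F/D/H/G] holding=C
pre[stack(C, A)]: holding(C) ok, clear(A) ok, C≠A ok
all met → apply stack(C, A)
after:  towers=[B/E/A/C; F/D/H/G] holding=-

towers=[B/E/A/C; F/D/H/G] holding=-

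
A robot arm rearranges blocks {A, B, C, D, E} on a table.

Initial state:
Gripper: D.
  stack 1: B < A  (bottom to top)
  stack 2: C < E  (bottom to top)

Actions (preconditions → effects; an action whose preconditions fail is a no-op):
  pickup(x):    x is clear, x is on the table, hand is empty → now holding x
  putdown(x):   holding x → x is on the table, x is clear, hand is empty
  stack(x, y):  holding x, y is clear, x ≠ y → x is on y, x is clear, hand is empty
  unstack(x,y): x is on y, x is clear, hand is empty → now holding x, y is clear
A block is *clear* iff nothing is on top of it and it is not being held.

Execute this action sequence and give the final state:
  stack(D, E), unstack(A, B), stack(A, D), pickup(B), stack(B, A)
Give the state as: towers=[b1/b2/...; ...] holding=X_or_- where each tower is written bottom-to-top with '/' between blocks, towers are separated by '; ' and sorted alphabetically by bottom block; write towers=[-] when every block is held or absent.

step 1 (stack(D, E)): towers=[B/A; C/E/D] holding=-
step 2 (unstack(A, B)): towers=[B; C/E/D] holding=A
step 3 (stack(A, D)): towers=[B; C/E/D/A] holding=-
step 4 (pickup(B)): towers=[C/E/D/A] holding=B
step 5 (stack(B, A)): towers=[C/E/D/A/B] holding=-

towers=[C/E/D/A/B] holding=-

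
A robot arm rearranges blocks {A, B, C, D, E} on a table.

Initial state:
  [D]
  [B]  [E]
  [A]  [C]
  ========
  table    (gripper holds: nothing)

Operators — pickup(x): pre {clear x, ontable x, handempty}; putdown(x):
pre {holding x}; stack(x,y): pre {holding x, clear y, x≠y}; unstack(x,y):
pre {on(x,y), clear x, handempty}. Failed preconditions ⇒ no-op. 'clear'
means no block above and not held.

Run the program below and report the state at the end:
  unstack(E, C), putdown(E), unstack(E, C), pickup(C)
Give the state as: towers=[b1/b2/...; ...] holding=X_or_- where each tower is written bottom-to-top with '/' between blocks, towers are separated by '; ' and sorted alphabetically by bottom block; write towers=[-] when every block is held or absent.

step 1 (unstack(E, C)): towers=[A/B/D; C] holding=E
step 2 (putdown(E)): towers=[A/B/D; C; E] holding=-
step 3 (unstack(E, C)) [no-op]: towers=[A/B/D; C; E] holding=-
step 4 (pickup(C)): towers=[A/B/D; E] holding=C

towers=[A/B/D; E] holding=C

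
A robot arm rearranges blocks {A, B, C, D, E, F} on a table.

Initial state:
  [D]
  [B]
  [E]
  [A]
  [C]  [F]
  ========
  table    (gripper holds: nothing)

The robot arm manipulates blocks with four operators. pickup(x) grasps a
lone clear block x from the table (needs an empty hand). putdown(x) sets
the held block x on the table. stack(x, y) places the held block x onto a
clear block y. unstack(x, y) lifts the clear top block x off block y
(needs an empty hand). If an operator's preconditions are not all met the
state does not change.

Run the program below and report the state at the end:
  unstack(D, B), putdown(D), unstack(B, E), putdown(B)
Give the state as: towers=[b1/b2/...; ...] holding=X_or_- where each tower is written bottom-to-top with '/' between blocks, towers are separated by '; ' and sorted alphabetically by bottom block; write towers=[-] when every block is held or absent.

step 1 (unstack(D, B)): towers=[C/A/E/B; F] holding=D
step 2 (putdown(D)): towers=[C/A/E/B; D; F] holding=-
step 3 (unstack(B, E)): towers=[C/A/E; D; F] holding=B
step 4 (putdown(B)): towers=[B; C/A/E; D; F] holding=-

towers=[B; C/A/E; D; F] holding=-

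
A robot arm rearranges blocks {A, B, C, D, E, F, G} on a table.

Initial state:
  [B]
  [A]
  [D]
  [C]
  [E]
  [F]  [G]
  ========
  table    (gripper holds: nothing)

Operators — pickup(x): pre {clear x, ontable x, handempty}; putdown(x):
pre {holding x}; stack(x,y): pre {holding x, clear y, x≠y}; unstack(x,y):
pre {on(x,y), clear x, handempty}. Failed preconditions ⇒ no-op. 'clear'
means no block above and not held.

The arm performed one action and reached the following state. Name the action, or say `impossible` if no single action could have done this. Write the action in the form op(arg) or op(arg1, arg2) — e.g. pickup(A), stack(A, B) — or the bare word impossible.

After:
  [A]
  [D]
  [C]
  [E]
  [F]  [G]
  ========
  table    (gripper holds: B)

unstack(B, A)

target: towers=[F/E/C/D/A; G] holding=B
     unstack(B, A) → towers=[F/E/C/D/A; G] holding=B  ← match
         pickup(G) → towers=[F/E/C/D/A/B] holding=G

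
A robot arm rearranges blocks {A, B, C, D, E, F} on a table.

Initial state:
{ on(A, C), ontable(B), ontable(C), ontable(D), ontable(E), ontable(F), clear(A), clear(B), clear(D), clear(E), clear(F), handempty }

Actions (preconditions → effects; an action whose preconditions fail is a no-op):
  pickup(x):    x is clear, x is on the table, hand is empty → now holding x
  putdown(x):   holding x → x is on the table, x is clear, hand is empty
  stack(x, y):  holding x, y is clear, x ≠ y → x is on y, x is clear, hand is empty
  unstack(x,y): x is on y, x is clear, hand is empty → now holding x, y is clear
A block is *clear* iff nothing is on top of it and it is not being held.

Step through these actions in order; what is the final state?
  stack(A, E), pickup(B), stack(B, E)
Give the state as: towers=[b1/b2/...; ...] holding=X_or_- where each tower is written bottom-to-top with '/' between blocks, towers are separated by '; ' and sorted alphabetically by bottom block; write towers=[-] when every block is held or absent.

step 1 (stack(A, E)) [no-op]: towers=[B; C/A; D; E; F] holding=-
step 2 (pickup(B)): towers=[C/A; D; E; F] holding=B
step 3 (stack(B, E)): towers=[C/A; D; E/B; F] holding=-

towers=[C/A; D; E/B; F] holding=-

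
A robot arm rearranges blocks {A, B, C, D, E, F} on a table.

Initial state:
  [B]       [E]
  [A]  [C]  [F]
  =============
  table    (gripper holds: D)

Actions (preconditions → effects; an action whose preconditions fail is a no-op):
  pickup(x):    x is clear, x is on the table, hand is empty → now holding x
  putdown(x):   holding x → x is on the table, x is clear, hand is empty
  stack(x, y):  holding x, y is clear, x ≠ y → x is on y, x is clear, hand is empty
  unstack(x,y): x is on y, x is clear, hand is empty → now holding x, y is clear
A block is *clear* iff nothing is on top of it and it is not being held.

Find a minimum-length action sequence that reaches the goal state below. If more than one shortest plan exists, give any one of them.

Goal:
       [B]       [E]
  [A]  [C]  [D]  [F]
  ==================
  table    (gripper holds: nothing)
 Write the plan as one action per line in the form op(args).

step 1 (putdown(D)): towers=[A/B; C; D; F/E] holding=-
step 2 (unstack(B, A)): towers=[A; C; D; F/E] holding=B
step 3 (stack(B, C)): towers=[A; C/B; D; F/E] holding=-
goal check: towers=[A; C/B; D; F/E] holding=- — reached (length 3, optimal by BFS)

putdown(D)
unstack(B, A)
stack(B, C)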